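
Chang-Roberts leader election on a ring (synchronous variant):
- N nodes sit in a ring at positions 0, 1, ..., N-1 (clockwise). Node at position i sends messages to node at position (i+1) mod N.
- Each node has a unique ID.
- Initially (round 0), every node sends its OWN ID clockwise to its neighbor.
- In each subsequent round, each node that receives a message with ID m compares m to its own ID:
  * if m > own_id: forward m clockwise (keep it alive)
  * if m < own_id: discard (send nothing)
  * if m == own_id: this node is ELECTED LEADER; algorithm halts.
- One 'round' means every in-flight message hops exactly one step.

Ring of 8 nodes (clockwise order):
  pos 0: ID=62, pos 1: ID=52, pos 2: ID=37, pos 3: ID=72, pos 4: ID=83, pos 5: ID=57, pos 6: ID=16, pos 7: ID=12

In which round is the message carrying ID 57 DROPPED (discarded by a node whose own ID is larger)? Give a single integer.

Answer: 3

Derivation:
Round 1: pos1(id52) recv 62: fwd; pos2(id37) recv 52: fwd; pos3(id72) recv 37: drop; pos4(id83) recv 72: drop; pos5(id57) recv 83: fwd; pos6(id16) recv 57: fwd; pos7(id12) recv 16: fwd; pos0(id62) recv 12: drop
Round 2: pos2(id37) recv 62: fwd; pos3(id72) recv 52: drop; pos6(id16) recv 83: fwd; pos7(id12) recv 57: fwd; pos0(id62) recv 16: drop
Round 3: pos3(id72) recv 62: drop; pos7(id12) recv 83: fwd; pos0(id62) recv 57: drop
Round 4: pos0(id62) recv 83: fwd
Round 5: pos1(id52) recv 83: fwd
Round 6: pos2(id37) recv 83: fwd
Round 7: pos3(id72) recv 83: fwd
Round 8: pos4(id83) recv 83: ELECTED
Message ID 57 originates at pos 5; dropped at pos 0 in round 3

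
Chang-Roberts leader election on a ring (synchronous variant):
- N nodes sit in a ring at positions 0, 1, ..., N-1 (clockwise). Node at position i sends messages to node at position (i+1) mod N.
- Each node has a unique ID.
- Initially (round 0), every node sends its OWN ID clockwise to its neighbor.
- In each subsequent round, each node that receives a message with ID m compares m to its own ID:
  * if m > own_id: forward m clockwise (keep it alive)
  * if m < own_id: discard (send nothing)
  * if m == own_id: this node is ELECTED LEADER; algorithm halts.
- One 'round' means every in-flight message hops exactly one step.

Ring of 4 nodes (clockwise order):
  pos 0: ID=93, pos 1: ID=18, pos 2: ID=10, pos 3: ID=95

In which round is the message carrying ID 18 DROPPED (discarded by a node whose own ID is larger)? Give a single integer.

Answer: 2

Derivation:
Round 1: pos1(id18) recv 93: fwd; pos2(id10) recv 18: fwd; pos3(id95) recv 10: drop; pos0(id93) recv 95: fwd
Round 2: pos2(id10) recv 93: fwd; pos3(id95) recv 18: drop; pos1(id18) recv 95: fwd
Round 3: pos3(id95) recv 93: drop; pos2(id10) recv 95: fwd
Round 4: pos3(id95) recv 95: ELECTED
Message ID 18 originates at pos 1; dropped at pos 3 in round 2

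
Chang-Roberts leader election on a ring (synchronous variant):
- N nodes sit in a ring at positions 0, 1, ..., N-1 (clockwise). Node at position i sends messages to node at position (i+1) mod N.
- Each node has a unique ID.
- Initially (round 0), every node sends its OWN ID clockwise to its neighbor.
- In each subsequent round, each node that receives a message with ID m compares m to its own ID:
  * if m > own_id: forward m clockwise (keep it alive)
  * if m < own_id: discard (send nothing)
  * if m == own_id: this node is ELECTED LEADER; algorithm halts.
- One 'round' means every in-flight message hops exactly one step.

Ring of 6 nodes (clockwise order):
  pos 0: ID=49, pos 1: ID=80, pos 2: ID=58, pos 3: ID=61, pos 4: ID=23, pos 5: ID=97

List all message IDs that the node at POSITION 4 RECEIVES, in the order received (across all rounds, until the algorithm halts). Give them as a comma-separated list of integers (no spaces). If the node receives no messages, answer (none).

Round 1: pos1(id80) recv 49: drop; pos2(id58) recv 80: fwd; pos3(id61) recv 58: drop; pos4(id23) recv 61: fwd; pos5(id97) recv 23: drop; pos0(id49) recv 97: fwd
Round 2: pos3(id61) recv 80: fwd; pos5(id97) recv 61: drop; pos1(id80) recv 97: fwd
Round 3: pos4(id23) recv 80: fwd; pos2(id58) recv 97: fwd
Round 4: pos5(id97) recv 80: drop; pos3(id61) recv 97: fwd
Round 5: pos4(id23) recv 97: fwd
Round 6: pos5(id97) recv 97: ELECTED

Answer: 61,80,97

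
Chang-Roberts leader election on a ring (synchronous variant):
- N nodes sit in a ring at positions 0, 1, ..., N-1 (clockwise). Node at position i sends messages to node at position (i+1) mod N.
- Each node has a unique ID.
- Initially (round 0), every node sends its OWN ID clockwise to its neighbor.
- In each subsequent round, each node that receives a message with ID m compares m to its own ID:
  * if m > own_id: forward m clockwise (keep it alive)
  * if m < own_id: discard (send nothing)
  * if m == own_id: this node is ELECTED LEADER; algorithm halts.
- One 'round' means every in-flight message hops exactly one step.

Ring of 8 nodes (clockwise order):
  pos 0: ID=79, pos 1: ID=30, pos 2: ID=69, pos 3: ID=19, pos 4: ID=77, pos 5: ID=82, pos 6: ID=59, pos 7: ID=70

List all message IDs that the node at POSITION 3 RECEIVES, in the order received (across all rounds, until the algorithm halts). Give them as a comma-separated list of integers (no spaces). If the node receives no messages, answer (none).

Answer: 69,79,82

Derivation:
Round 1: pos1(id30) recv 79: fwd; pos2(id69) recv 30: drop; pos3(id19) recv 69: fwd; pos4(id77) recv 19: drop; pos5(id82) recv 77: drop; pos6(id59) recv 82: fwd; pos7(id70) recv 59: drop; pos0(id79) recv 70: drop
Round 2: pos2(id69) recv 79: fwd; pos4(id77) recv 69: drop; pos7(id70) recv 82: fwd
Round 3: pos3(id19) recv 79: fwd; pos0(id79) recv 82: fwd
Round 4: pos4(id77) recv 79: fwd; pos1(id30) recv 82: fwd
Round 5: pos5(id82) recv 79: drop; pos2(id69) recv 82: fwd
Round 6: pos3(id19) recv 82: fwd
Round 7: pos4(id77) recv 82: fwd
Round 8: pos5(id82) recv 82: ELECTED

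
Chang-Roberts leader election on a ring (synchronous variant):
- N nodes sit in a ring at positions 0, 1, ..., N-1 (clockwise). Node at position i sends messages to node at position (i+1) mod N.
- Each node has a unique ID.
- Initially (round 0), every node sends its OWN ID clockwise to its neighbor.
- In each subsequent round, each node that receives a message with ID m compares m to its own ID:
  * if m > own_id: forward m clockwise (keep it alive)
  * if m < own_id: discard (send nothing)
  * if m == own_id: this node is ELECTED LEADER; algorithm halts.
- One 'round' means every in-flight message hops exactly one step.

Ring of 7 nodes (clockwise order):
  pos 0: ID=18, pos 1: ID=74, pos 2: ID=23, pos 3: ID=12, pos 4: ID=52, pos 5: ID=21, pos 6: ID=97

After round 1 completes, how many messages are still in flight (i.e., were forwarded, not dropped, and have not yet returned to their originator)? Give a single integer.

Round 1: pos1(id74) recv 18: drop; pos2(id23) recv 74: fwd; pos3(id12) recv 23: fwd; pos4(id52) recv 12: drop; pos5(id21) recv 52: fwd; pos6(id97) recv 21: drop; pos0(id18) recv 97: fwd
After round 1: 4 messages still in flight

Answer: 4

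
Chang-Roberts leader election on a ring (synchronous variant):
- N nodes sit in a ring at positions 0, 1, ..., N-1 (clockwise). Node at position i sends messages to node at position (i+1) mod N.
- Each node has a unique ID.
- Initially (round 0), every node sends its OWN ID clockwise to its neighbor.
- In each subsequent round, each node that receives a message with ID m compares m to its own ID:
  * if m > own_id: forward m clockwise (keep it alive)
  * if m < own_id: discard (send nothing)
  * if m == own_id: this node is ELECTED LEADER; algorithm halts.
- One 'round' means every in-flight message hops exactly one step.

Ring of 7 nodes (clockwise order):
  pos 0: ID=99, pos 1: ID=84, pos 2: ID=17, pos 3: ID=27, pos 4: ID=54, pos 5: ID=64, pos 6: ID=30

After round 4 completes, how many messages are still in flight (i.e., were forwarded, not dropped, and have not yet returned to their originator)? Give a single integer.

Round 1: pos1(id84) recv 99: fwd; pos2(id17) recv 84: fwd; pos3(id27) recv 17: drop; pos4(id54) recv 27: drop; pos5(id64) recv 54: drop; pos6(id30) recv 64: fwd; pos0(id99) recv 30: drop
Round 2: pos2(id17) recv 99: fwd; pos3(id27) recv 84: fwd; pos0(id99) recv 64: drop
Round 3: pos3(id27) recv 99: fwd; pos4(id54) recv 84: fwd
Round 4: pos4(id54) recv 99: fwd; pos5(id64) recv 84: fwd
After round 4: 2 messages still in flight

Answer: 2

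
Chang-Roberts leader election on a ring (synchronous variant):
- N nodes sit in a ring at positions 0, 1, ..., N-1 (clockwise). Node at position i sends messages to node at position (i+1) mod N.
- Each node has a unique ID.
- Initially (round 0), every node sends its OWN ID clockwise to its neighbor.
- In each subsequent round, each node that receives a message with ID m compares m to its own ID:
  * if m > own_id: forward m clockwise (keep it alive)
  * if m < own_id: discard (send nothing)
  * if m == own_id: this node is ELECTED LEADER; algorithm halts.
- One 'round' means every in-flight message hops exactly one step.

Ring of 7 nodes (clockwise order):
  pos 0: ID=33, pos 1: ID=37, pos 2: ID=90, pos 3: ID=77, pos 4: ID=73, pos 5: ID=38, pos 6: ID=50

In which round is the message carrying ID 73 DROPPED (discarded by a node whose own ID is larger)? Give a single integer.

Answer: 5

Derivation:
Round 1: pos1(id37) recv 33: drop; pos2(id90) recv 37: drop; pos3(id77) recv 90: fwd; pos4(id73) recv 77: fwd; pos5(id38) recv 73: fwd; pos6(id50) recv 38: drop; pos0(id33) recv 50: fwd
Round 2: pos4(id73) recv 90: fwd; pos5(id38) recv 77: fwd; pos6(id50) recv 73: fwd; pos1(id37) recv 50: fwd
Round 3: pos5(id38) recv 90: fwd; pos6(id50) recv 77: fwd; pos0(id33) recv 73: fwd; pos2(id90) recv 50: drop
Round 4: pos6(id50) recv 90: fwd; pos0(id33) recv 77: fwd; pos1(id37) recv 73: fwd
Round 5: pos0(id33) recv 90: fwd; pos1(id37) recv 77: fwd; pos2(id90) recv 73: drop
Round 6: pos1(id37) recv 90: fwd; pos2(id90) recv 77: drop
Round 7: pos2(id90) recv 90: ELECTED
Message ID 73 originates at pos 4; dropped at pos 2 in round 5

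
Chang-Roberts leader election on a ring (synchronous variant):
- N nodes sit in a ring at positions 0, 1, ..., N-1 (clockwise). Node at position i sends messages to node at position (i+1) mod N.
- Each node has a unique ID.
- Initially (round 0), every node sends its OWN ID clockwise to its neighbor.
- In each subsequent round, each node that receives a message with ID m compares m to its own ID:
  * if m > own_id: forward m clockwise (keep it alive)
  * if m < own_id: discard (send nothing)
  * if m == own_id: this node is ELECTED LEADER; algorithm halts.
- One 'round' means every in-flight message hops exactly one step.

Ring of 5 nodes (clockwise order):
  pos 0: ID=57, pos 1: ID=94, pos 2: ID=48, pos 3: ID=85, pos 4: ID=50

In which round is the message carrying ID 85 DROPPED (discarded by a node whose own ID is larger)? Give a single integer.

Answer: 3

Derivation:
Round 1: pos1(id94) recv 57: drop; pos2(id48) recv 94: fwd; pos3(id85) recv 48: drop; pos4(id50) recv 85: fwd; pos0(id57) recv 50: drop
Round 2: pos3(id85) recv 94: fwd; pos0(id57) recv 85: fwd
Round 3: pos4(id50) recv 94: fwd; pos1(id94) recv 85: drop
Round 4: pos0(id57) recv 94: fwd
Round 5: pos1(id94) recv 94: ELECTED
Message ID 85 originates at pos 3; dropped at pos 1 in round 3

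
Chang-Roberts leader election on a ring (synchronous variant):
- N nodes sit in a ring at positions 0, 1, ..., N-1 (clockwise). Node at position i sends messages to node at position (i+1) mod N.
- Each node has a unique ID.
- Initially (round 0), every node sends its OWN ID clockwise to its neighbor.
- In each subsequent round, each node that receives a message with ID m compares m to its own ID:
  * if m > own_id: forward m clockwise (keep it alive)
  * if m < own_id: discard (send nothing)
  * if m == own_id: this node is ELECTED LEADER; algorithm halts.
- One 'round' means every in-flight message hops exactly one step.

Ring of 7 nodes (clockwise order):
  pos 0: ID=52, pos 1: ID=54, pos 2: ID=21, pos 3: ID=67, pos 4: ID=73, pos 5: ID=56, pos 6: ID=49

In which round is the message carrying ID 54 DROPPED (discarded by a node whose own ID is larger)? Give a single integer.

Answer: 2

Derivation:
Round 1: pos1(id54) recv 52: drop; pos2(id21) recv 54: fwd; pos3(id67) recv 21: drop; pos4(id73) recv 67: drop; pos5(id56) recv 73: fwd; pos6(id49) recv 56: fwd; pos0(id52) recv 49: drop
Round 2: pos3(id67) recv 54: drop; pos6(id49) recv 73: fwd; pos0(id52) recv 56: fwd
Round 3: pos0(id52) recv 73: fwd; pos1(id54) recv 56: fwd
Round 4: pos1(id54) recv 73: fwd; pos2(id21) recv 56: fwd
Round 5: pos2(id21) recv 73: fwd; pos3(id67) recv 56: drop
Round 6: pos3(id67) recv 73: fwd
Round 7: pos4(id73) recv 73: ELECTED
Message ID 54 originates at pos 1; dropped at pos 3 in round 2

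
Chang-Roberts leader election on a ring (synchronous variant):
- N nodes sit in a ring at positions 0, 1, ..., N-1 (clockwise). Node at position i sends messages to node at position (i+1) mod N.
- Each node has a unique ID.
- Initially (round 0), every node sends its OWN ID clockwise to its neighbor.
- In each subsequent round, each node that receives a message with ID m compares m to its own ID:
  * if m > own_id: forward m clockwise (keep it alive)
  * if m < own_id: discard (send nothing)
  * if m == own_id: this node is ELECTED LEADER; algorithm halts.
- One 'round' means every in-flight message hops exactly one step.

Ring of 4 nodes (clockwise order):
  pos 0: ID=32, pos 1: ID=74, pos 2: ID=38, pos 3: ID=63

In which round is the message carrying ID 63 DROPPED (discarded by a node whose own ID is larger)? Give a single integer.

Round 1: pos1(id74) recv 32: drop; pos2(id38) recv 74: fwd; pos3(id63) recv 38: drop; pos0(id32) recv 63: fwd
Round 2: pos3(id63) recv 74: fwd; pos1(id74) recv 63: drop
Round 3: pos0(id32) recv 74: fwd
Round 4: pos1(id74) recv 74: ELECTED
Message ID 63 originates at pos 3; dropped at pos 1 in round 2

Answer: 2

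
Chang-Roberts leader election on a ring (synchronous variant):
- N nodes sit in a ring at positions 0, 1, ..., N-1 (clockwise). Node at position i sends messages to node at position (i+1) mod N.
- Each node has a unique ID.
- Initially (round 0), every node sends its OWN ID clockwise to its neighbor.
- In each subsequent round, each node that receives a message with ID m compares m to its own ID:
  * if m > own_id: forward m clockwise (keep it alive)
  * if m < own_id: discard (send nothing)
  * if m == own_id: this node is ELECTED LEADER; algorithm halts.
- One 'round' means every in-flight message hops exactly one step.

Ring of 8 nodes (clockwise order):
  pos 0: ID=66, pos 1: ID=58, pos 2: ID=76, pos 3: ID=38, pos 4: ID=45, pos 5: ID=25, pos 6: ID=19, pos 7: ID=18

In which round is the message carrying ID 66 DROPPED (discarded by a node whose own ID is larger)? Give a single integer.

Round 1: pos1(id58) recv 66: fwd; pos2(id76) recv 58: drop; pos3(id38) recv 76: fwd; pos4(id45) recv 38: drop; pos5(id25) recv 45: fwd; pos6(id19) recv 25: fwd; pos7(id18) recv 19: fwd; pos0(id66) recv 18: drop
Round 2: pos2(id76) recv 66: drop; pos4(id45) recv 76: fwd; pos6(id19) recv 45: fwd; pos7(id18) recv 25: fwd; pos0(id66) recv 19: drop
Round 3: pos5(id25) recv 76: fwd; pos7(id18) recv 45: fwd; pos0(id66) recv 25: drop
Round 4: pos6(id19) recv 76: fwd; pos0(id66) recv 45: drop
Round 5: pos7(id18) recv 76: fwd
Round 6: pos0(id66) recv 76: fwd
Round 7: pos1(id58) recv 76: fwd
Round 8: pos2(id76) recv 76: ELECTED
Message ID 66 originates at pos 0; dropped at pos 2 in round 2

Answer: 2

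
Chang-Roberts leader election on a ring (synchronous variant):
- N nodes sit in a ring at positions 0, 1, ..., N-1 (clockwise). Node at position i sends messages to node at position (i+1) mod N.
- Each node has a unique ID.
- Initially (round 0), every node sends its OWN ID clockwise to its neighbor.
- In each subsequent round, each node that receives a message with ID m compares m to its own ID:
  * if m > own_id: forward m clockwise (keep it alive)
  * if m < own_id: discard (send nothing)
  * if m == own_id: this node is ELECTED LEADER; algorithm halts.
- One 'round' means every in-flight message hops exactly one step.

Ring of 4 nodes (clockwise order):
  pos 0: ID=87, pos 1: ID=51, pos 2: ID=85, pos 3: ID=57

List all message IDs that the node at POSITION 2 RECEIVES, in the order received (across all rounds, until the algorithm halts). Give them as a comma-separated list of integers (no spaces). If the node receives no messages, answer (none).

Round 1: pos1(id51) recv 87: fwd; pos2(id85) recv 51: drop; pos3(id57) recv 85: fwd; pos0(id87) recv 57: drop
Round 2: pos2(id85) recv 87: fwd; pos0(id87) recv 85: drop
Round 3: pos3(id57) recv 87: fwd
Round 4: pos0(id87) recv 87: ELECTED

Answer: 51,87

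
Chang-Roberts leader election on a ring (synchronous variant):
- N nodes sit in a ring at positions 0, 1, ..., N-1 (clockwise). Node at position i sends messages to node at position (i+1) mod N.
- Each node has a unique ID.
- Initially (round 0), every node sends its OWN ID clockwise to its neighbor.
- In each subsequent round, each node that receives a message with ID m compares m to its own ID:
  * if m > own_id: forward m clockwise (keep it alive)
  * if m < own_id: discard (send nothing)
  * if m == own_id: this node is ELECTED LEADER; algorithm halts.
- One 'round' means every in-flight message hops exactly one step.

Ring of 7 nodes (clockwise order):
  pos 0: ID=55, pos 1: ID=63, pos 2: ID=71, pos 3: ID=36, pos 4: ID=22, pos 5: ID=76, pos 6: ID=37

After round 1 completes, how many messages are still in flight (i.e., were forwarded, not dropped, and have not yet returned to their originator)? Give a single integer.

Round 1: pos1(id63) recv 55: drop; pos2(id71) recv 63: drop; pos3(id36) recv 71: fwd; pos4(id22) recv 36: fwd; pos5(id76) recv 22: drop; pos6(id37) recv 76: fwd; pos0(id55) recv 37: drop
After round 1: 3 messages still in flight

Answer: 3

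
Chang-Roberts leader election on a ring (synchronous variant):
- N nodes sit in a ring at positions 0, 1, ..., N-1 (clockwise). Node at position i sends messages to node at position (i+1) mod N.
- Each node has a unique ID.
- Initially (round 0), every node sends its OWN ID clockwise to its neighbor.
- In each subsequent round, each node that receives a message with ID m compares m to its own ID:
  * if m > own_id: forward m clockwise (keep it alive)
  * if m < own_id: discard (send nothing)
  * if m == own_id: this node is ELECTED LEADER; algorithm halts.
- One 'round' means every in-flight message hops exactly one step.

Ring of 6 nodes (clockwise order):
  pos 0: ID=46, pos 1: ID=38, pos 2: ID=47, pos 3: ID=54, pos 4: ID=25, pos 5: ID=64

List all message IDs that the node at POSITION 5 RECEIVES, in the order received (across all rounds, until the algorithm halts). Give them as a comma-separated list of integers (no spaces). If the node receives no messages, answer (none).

Round 1: pos1(id38) recv 46: fwd; pos2(id47) recv 38: drop; pos3(id54) recv 47: drop; pos4(id25) recv 54: fwd; pos5(id64) recv 25: drop; pos0(id46) recv 64: fwd
Round 2: pos2(id47) recv 46: drop; pos5(id64) recv 54: drop; pos1(id38) recv 64: fwd
Round 3: pos2(id47) recv 64: fwd
Round 4: pos3(id54) recv 64: fwd
Round 5: pos4(id25) recv 64: fwd
Round 6: pos5(id64) recv 64: ELECTED

Answer: 25,54,64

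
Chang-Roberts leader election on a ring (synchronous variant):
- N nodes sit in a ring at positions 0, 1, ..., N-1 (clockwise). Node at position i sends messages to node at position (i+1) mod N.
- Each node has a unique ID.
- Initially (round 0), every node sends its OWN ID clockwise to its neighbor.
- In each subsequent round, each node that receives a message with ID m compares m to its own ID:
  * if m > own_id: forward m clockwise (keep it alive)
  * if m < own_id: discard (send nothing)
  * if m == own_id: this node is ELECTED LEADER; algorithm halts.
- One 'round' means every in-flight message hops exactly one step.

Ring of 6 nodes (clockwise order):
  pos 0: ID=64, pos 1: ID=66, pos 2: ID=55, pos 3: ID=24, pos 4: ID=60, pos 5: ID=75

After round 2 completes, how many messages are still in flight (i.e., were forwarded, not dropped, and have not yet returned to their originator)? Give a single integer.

Answer: 2

Derivation:
Round 1: pos1(id66) recv 64: drop; pos2(id55) recv 66: fwd; pos3(id24) recv 55: fwd; pos4(id60) recv 24: drop; pos5(id75) recv 60: drop; pos0(id64) recv 75: fwd
Round 2: pos3(id24) recv 66: fwd; pos4(id60) recv 55: drop; pos1(id66) recv 75: fwd
After round 2: 2 messages still in flight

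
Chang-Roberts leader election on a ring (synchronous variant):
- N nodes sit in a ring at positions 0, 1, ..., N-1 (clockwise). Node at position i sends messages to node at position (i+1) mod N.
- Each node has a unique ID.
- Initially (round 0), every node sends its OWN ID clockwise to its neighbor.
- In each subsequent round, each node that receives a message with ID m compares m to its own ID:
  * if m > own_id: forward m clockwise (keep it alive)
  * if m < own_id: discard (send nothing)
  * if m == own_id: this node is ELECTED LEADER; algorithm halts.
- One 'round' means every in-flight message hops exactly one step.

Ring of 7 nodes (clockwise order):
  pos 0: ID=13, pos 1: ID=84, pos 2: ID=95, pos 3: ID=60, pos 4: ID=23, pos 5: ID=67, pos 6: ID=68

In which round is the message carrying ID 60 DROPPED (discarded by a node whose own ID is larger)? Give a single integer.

Round 1: pos1(id84) recv 13: drop; pos2(id95) recv 84: drop; pos3(id60) recv 95: fwd; pos4(id23) recv 60: fwd; pos5(id67) recv 23: drop; pos6(id68) recv 67: drop; pos0(id13) recv 68: fwd
Round 2: pos4(id23) recv 95: fwd; pos5(id67) recv 60: drop; pos1(id84) recv 68: drop
Round 3: pos5(id67) recv 95: fwd
Round 4: pos6(id68) recv 95: fwd
Round 5: pos0(id13) recv 95: fwd
Round 6: pos1(id84) recv 95: fwd
Round 7: pos2(id95) recv 95: ELECTED
Message ID 60 originates at pos 3; dropped at pos 5 in round 2

Answer: 2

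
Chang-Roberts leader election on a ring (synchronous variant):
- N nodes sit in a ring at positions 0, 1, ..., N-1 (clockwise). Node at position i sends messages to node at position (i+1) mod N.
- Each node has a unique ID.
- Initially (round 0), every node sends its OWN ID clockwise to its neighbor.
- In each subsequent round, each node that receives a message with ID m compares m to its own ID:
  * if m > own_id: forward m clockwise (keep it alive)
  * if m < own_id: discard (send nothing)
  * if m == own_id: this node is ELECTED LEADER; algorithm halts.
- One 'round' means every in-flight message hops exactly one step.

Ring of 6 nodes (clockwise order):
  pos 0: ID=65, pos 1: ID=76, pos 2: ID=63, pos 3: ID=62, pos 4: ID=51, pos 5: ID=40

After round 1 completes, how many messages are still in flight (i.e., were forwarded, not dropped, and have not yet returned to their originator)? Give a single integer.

Answer: 4

Derivation:
Round 1: pos1(id76) recv 65: drop; pos2(id63) recv 76: fwd; pos3(id62) recv 63: fwd; pos4(id51) recv 62: fwd; pos5(id40) recv 51: fwd; pos0(id65) recv 40: drop
After round 1: 4 messages still in flight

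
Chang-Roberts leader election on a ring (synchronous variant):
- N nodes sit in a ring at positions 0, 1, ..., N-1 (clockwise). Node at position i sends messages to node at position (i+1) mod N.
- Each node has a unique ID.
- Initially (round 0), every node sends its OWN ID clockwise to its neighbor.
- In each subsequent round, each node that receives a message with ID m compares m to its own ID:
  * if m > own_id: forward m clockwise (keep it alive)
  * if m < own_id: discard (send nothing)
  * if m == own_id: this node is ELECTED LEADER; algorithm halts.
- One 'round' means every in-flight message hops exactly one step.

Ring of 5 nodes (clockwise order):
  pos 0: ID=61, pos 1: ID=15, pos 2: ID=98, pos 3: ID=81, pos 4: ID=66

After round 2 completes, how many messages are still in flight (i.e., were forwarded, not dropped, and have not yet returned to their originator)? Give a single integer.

Round 1: pos1(id15) recv 61: fwd; pos2(id98) recv 15: drop; pos3(id81) recv 98: fwd; pos4(id66) recv 81: fwd; pos0(id61) recv 66: fwd
Round 2: pos2(id98) recv 61: drop; pos4(id66) recv 98: fwd; pos0(id61) recv 81: fwd; pos1(id15) recv 66: fwd
After round 2: 3 messages still in flight

Answer: 3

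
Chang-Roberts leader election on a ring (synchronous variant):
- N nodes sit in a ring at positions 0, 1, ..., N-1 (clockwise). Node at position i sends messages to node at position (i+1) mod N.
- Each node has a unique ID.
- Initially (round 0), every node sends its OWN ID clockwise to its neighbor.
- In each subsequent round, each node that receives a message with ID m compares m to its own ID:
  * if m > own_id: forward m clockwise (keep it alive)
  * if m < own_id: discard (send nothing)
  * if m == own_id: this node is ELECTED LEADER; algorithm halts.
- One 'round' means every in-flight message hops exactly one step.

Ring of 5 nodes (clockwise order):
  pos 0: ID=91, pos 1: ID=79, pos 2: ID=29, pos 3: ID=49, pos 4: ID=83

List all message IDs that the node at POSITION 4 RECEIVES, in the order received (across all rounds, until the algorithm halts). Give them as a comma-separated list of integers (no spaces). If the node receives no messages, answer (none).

Answer: 49,79,91

Derivation:
Round 1: pos1(id79) recv 91: fwd; pos2(id29) recv 79: fwd; pos3(id49) recv 29: drop; pos4(id83) recv 49: drop; pos0(id91) recv 83: drop
Round 2: pos2(id29) recv 91: fwd; pos3(id49) recv 79: fwd
Round 3: pos3(id49) recv 91: fwd; pos4(id83) recv 79: drop
Round 4: pos4(id83) recv 91: fwd
Round 5: pos0(id91) recv 91: ELECTED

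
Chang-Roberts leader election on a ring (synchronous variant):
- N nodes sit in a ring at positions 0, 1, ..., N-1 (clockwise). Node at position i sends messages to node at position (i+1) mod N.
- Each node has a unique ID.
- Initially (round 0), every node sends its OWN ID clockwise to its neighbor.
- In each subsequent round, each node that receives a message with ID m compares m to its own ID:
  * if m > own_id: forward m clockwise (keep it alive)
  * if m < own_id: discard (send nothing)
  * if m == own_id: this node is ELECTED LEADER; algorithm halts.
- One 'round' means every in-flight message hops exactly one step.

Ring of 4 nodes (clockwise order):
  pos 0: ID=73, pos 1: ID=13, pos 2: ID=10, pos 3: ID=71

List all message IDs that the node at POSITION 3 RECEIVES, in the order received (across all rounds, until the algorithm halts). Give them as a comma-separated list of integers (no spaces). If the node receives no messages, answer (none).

Round 1: pos1(id13) recv 73: fwd; pos2(id10) recv 13: fwd; pos3(id71) recv 10: drop; pos0(id73) recv 71: drop
Round 2: pos2(id10) recv 73: fwd; pos3(id71) recv 13: drop
Round 3: pos3(id71) recv 73: fwd
Round 4: pos0(id73) recv 73: ELECTED

Answer: 10,13,73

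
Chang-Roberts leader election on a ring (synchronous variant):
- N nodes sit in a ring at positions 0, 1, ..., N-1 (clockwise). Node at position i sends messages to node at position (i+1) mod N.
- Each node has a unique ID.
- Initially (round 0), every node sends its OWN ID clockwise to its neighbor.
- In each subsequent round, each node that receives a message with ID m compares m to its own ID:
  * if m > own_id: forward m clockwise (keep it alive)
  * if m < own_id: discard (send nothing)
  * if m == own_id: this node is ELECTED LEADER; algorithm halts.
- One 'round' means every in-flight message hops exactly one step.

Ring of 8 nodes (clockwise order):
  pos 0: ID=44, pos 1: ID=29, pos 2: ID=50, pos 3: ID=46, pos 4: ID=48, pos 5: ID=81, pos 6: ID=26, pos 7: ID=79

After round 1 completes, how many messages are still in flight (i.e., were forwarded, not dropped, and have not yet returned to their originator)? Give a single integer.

Answer: 4

Derivation:
Round 1: pos1(id29) recv 44: fwd; pos2(id50) recv 29: drop; pos3(id46) recv 50: fwd; pos4(id48) recv 46: drop; pos5(id81) recv 48: drop; pos6(id26) recv 81: fwd; pos7(id79) recv 26: drop; pos0(id44) recv 79: fwd
After round 1: 4 messages still in flight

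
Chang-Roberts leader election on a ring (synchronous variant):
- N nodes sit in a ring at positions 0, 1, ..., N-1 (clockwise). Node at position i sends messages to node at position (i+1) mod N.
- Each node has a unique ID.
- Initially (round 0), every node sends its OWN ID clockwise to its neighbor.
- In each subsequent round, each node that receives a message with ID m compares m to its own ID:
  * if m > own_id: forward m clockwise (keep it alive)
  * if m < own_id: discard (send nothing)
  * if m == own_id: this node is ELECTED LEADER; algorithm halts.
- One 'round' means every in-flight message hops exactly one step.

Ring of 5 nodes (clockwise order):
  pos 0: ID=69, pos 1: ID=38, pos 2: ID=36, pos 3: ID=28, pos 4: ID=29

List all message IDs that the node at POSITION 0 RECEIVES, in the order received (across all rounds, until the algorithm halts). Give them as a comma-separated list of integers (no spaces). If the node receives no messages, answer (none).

Answer: 29,36,38,69

Derivation:
Round 1: pos1(id38) recv 69: fwd; pos2(id36) recv 38: fwd; pos3(id28) recv 36: fwd; pos4(id29) recv 28: drop; pos0(id69) recv 29: drop
Round 2: pos2(id36) recv 69: fwd; pos3(id28) recv 38: fwd; pos4(id29) recv 36: fwd
Round 3: pos3(id28) recv 69: fwd; pos4(id29) recv 38: fwd; pos0(id69) recv 36: drop
Round 4: pos4(id29) recv 69: fwd; pos0(id69) recv 38: drop
Round 5: pos0(id69) recv 69: ELECTED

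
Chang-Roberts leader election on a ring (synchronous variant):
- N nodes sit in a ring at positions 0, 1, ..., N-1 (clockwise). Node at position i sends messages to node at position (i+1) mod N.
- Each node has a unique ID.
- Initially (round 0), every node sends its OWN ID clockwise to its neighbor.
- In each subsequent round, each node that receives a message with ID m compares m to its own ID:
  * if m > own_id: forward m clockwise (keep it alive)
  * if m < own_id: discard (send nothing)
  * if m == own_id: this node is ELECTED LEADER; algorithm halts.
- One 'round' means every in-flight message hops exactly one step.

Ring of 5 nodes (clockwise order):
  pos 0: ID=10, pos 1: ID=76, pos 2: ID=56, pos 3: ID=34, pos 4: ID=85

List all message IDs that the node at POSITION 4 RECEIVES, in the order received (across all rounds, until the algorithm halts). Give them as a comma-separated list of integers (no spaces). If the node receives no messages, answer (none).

Round 1: pos1(id76) recv 10: drop; pos2(id56) recv 76: fwd; pos3(id34) recv 56: fwd; pos4(id85) recv 34: drop; pos0(id10) recv 85: fwd
Round 2: pos3(id34) recv 76: fwd; pos4(id85) recv 56: drop; pos1(id76) recv 85: fwd
Round 3: pos4(id85) recv 76: drop; pos2(id56) recv 85: fwd
Round 4: pos3(id34) recv 85: fwd
Round 5: pos4(id85) recv 85: ELECTED

Answer: 34,56,76,85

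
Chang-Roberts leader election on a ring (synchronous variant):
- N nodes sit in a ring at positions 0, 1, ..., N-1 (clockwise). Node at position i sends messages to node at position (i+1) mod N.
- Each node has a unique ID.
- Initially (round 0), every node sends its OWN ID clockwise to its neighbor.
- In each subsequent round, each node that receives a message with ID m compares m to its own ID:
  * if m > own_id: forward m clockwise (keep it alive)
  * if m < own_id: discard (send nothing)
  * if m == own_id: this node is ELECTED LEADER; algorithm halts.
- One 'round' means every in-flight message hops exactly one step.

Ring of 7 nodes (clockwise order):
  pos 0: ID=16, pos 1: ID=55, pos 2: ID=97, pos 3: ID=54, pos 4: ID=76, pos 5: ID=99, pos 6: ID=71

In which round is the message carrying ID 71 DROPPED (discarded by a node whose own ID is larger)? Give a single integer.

Answer: 3

Derivation:
Round 1: pos1(id55) recv 16: drop; pos2(id97) recv 55: drop; pos3(id54) recv 97: fwd; pos4(id76) recv 54: drop; pos5(id99) recv 76: drop; pos6(id71) recv 99: fwd; pos0(id16) recv 71: fwd
Round 2: pos4(id76) recv 97: fwd; pos0(id16) recv 99: fwd; pos1(id55) recv 71: fwd
Round 3: pos5(id99) recv 97: drop; pos1(id55) recv 99: fwd; pos2(id97) recv 71: drop
Round 4: pos2(id97) recv 99: fwd
Round 5: pos3(id54) recv 99: fwd
Round 6: pos4(id76) recv 99: fwd
Round 7: pos5(id99) recv 99: ELECTED
Message ID 71 originates at pos 6; dropped at pos 2 in round 3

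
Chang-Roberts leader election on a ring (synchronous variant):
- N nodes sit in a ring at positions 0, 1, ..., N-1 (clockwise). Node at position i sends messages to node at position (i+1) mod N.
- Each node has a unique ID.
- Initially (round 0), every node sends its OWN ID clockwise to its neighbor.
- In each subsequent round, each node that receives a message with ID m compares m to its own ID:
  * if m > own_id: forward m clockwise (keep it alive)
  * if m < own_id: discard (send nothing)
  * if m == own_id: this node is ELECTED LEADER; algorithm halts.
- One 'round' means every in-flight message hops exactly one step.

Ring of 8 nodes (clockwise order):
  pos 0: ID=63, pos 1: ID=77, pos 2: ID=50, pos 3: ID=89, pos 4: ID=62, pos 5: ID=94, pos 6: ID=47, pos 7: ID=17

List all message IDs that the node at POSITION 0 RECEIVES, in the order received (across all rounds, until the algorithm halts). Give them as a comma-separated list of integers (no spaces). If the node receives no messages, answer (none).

Round 1: pos1(id77) recv 63: drop; pos2(id50) recv 77: fwd; pos3(id89) recv 50: drop; pos4(id62) recv 89: fwd; pos5(id94) recv 62: drop; pos6(id47) recv 94: fwd; pos7(id17) recv 47: fwd; pos0(id63) recv 17: drop
Round 2: pos3(id89) recv 77: drop; pos5(id94) recv 89: drop; pos7(id17) recv 94: fwd; pos0(id63) recv 47: drop
Round 3: pos0(id63) recv 94: fwd
Round 4: pos1(id77) recv 94: fwd
Round 5: pos2(id50) recv 94: fwd
Round 6: pos3(id89) recv 94: fwd
Round 7: pos4(id62) recv 94: fwd
Round 8: pos5(id94) recv 94: ELECTED

Answer: 17,47,94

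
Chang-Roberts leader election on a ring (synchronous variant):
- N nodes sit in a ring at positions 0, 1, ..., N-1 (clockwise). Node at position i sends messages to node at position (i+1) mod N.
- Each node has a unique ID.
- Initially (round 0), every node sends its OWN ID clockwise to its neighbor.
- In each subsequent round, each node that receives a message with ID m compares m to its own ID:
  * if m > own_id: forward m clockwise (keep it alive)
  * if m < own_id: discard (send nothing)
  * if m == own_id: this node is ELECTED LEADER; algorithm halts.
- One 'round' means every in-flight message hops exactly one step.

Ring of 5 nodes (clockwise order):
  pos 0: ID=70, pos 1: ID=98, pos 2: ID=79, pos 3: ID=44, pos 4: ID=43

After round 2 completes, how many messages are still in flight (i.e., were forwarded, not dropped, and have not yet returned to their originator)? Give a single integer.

Answer: 2

Derivation:
Round 1: pos1(id98) recv 70: drop; pos2(id79) recv 98: fwd; pos3(id44) recv 79: fwd; pos4(id43) recv 44: fwd; pos0(id70) recv 43: drop
Round 2: pos3(id44) recv 98: fwd; pos4(id43) recv 79: fwd; pos0(id70) recv 44: drop
After round 2: 2 messages still in flight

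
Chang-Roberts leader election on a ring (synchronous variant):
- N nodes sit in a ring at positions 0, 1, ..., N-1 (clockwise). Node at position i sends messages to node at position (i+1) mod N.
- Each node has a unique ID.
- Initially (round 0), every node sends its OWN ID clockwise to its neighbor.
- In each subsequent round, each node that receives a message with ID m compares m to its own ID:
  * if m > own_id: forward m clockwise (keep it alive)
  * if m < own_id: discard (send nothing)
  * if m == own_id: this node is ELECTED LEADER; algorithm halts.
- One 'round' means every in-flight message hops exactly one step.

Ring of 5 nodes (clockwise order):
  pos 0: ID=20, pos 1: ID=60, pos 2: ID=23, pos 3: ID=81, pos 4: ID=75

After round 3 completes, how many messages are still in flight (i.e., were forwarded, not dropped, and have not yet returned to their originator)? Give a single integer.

Answer: 2

Derivation:
Round 1: pos1(id60) recv 20: drop; pos2(id23) recv 60: fwd; pos3(id81) recv 23: drop; pos4(id75) recv 81: fwd; pos0(id20) recv 75: fwd
Round 2: pos3(id81) recv 60: drop; pos0(id20) recv 81: fwd; pos1(id60) recv 75: fwd
Round 3: pos1(id60) recv 81: fwd; pos2(id23) recv 75: fwd
After round 3: 2 messages still in flight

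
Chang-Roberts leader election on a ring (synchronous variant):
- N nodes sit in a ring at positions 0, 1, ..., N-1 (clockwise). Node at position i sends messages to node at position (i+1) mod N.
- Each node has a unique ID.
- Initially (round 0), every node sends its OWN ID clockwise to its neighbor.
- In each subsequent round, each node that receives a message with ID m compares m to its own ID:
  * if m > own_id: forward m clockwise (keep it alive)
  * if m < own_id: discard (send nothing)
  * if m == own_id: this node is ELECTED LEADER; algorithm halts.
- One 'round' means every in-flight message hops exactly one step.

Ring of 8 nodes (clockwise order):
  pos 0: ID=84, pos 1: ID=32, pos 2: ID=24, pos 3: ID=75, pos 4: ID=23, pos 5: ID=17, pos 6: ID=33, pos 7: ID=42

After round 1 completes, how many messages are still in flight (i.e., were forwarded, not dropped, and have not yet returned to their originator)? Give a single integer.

Round 1: pos1(id32) recv 84: fwd; pos2(id24) recv 32: fwd; pos3(id75) recv 24: drop; pos4(id23) recv 75: fwd; pos5(id17) recv 23: fwd; pos6(id33) recv 17: drop; pos7(id42) recv 33: drop; pos0(id84) recv 42: drop
After round 1: 4 messages still in flight

Answer: 4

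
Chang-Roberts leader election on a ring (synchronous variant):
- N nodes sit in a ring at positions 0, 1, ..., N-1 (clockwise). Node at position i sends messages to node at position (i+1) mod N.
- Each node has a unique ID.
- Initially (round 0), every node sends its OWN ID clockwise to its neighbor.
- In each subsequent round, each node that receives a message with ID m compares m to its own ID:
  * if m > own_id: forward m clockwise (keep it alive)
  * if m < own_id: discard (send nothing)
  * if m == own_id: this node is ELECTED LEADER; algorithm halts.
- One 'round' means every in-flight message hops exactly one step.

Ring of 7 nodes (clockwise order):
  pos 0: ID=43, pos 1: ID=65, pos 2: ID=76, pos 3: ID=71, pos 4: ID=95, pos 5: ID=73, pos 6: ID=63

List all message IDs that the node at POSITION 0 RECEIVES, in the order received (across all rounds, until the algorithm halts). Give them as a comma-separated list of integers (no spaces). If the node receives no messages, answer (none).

Answer: 63,73,95

Derivation:
Round 1: pos1(id65) recv 43: drop; pos2(id76) recv 65: drop; pos3(id71) recv 76: fwd; pos4(id95) recv 71: drop; pos5(id73) recv 95: fwd; pos6(id63) recv 73: fwd; pos0(id43) recv 63: fwd
Round 2: pos4(id95) recv 76: drop; pos6(id63) recv 95: fwd; pos0(id43) recv 73: fwd; pos1(id65) recv 63: drop
Round 3: pos0(id43) recv 95: fwd; pos1(id65) recv 73: fwd
Round 4: pos1(id65) recv 95: fwd; pos2(id76) recv 73: drop
Round 5: pos2(id76) recv 95: fwd
Round 6: pos3(id71) recv 95: fwd
Round 7: pos4(id95) recv 95: ELECTED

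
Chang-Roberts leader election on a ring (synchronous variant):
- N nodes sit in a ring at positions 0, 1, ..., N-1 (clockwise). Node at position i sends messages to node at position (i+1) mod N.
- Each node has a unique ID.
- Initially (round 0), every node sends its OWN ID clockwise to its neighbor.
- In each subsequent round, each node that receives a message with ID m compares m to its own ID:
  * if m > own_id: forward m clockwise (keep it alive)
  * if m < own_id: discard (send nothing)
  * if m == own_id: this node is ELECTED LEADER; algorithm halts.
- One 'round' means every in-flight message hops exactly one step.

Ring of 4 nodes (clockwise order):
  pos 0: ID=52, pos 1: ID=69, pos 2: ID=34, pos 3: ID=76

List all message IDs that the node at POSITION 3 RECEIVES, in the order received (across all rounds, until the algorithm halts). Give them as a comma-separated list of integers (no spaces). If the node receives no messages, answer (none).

Answer: 34,69,76

Derivation:
Round 1: pos1(id69) recv 52: drop; pos2(id34) recv 69: fwd; pos3(id76) recv 34: drop; pos0(id52) recv 76: fwd
Round 2: pos3(id76) recv 69: drop; pos1(id69) recv 76: fwd
Round 3: pos2(id34) recv 76: fwd
Round 4: pos3(id76) recv 76: ELECTED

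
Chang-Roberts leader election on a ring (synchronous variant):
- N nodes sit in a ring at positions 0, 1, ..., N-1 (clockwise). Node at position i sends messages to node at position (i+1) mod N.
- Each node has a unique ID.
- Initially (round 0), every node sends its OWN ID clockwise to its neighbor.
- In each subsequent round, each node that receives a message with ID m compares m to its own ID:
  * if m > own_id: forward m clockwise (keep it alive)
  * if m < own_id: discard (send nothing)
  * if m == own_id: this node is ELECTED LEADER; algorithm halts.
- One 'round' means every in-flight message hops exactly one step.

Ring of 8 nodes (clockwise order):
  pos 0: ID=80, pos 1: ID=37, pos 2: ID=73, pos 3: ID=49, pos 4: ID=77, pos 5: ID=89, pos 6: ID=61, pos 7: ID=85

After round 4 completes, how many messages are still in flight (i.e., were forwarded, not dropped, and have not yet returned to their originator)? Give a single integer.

Round 1: pos1(id37) recv 80: fwd; pos2(id73) recv 37: drop; pos3(id49) recv 73: fwd; pos4(id77) recv 49: drop; pos5(id89) recv 77: drop; pos6(id61) recv 89: fwd; pos7(id85) recv 61: drop; pos0(id80) recv 85: fwd
Round 2: pos2(id73) recv 80: fwd; pos4(id77) recv 73: drop; pos7(id85) recv 89: fwd; pos1(id37) recv 85: fwd
Round 3: pos3(id49) recv 80: fwd; pos0(id80) recv 89: fwd; pos2(id73) recv 85: fwd
Round 4: pos4(id77) recv 80: fwd; pos1(id37) recv 89: fwd; pos3(id49) recv 85: fwd
After round 4: 3 messages still in flight

Answer: 3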